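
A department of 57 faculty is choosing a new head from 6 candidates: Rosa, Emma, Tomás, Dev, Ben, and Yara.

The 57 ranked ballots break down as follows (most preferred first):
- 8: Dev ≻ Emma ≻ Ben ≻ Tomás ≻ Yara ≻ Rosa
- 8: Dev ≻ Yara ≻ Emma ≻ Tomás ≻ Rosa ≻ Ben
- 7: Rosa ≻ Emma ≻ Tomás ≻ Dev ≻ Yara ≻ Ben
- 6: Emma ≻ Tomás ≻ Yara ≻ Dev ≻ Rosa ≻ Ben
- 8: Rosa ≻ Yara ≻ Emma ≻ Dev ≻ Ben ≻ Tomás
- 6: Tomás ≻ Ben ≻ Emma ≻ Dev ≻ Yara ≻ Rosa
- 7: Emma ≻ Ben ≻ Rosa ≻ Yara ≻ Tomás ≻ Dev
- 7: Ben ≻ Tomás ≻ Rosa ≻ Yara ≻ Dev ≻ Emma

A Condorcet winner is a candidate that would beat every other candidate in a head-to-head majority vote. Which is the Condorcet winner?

Emma

Emma vs Rosa: 35–22
Emma vs Tomás: 44–13
Emma vs Dev: 34–23
Emma vs Ben: 44–13
Emma vs Yara: 34–23
Emma beats every other candidate.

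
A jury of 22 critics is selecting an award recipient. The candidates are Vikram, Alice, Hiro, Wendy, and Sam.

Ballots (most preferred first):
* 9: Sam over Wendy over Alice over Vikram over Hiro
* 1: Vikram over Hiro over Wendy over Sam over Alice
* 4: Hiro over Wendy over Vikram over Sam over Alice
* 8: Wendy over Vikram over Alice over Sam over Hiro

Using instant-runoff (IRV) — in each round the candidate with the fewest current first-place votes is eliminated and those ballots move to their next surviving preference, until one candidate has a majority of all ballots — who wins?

Round 1: Vikram 1, Alice 0, Hiro 4, Wendy 8, Sam 9. Alice eliminated.
Round 2: Vikram 1, Hiro 4, Wendy 8, Sam 9. Vikram eliminated.
Round 3: Hiro 5, Wendy 8, Sam 9. Hiro eliminated.
Round 4: Wendy 13, Sam 9. Wendy has a majority (≥12).

Wendy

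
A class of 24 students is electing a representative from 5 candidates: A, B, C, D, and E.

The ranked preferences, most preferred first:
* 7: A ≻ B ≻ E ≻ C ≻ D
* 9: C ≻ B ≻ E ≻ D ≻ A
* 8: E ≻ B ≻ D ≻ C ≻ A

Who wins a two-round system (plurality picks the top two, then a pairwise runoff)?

Round 1 first-place votes: A 7, B 0, C 9, D 0, E 8. C and E advance.
Runoff: C is ranked above E on 9 ballots, E above C on 15.

E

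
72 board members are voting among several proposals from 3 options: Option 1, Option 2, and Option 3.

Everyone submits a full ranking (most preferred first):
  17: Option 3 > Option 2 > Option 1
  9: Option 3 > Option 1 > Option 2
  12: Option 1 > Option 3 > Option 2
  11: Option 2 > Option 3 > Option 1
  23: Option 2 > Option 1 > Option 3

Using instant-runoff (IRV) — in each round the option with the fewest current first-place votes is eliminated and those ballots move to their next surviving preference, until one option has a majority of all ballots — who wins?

Option 3

Round 1: Option 1 12, Option 2 34, Option 3 26. Option 1 eliminated.
Round 2: Option 2 34, Option 3 38. Option 3 has a majority (≥37).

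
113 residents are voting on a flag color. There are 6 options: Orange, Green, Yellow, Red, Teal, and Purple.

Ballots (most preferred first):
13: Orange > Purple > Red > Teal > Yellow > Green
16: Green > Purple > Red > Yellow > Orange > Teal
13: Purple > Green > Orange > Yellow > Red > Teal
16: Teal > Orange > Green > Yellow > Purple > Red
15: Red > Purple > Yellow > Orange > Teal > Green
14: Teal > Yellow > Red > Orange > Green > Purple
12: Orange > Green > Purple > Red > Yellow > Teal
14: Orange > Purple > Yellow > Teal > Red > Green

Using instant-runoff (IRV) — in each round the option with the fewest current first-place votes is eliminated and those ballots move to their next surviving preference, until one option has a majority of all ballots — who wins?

Round 1: Orange 39, Green 16, Yellow 0, Red 15, Teal 30, Purple 13. Yellow eliminated.
Round 2: Orange 39, Green 16, Red 15, Teal 30, Purple 13. Purple eliminated.
Round 3: Orange 39, Green 29, Red 15, Teal 30. Red eliminated.
Round 4: Orange 54, Green 29, Teal 30. Green eliminated.
Round 5: Orange 83, Teal 30. Orange has a majority (≥57).

Orange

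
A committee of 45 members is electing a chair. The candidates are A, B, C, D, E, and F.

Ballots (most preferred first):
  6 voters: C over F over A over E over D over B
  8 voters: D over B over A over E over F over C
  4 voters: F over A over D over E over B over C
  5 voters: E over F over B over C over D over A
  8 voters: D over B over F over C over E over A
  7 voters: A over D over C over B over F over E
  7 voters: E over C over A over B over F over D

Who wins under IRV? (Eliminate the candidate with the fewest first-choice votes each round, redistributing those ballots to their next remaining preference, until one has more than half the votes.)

A

Round 1: A 7, B 0, C 6, D 16, E 12, F 4. B eliminated.
Round 2: A 7, C 6, D 16, E 12, F 4. F eliminated.
Round 3: A 11, C 6, D 16, E 12. C eliminated.
Round 4: A 17, D 16, E 12. E eliminated.
Round 5: A 24, D 21. A has a majority (≥23).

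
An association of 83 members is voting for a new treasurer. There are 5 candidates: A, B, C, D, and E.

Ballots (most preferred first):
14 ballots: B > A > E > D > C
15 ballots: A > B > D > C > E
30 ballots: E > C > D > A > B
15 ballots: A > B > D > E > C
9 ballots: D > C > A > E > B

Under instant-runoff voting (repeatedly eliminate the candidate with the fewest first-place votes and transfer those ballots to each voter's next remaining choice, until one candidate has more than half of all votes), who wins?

A

Round 1: A 30, B 14, C 0, D 9, E 30. C eliminated.
Round 2: A 30, B 14, D 9, E 30. D eliminated.
Round 3: A 39, B 14, E 30. B eliminated.
Round 4: A 53, E 30. A has a majority (≥42).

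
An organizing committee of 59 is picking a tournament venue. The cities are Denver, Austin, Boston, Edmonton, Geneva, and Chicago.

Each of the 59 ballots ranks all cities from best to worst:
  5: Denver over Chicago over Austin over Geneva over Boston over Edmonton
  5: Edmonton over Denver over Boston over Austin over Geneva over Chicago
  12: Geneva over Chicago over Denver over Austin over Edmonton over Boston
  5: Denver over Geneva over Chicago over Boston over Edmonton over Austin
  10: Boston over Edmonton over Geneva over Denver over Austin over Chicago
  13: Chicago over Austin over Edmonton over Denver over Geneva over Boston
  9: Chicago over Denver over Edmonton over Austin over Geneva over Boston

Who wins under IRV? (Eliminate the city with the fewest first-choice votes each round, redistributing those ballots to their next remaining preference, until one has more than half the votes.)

Geneva

Round 1: Denver 10, Austin 0, Boston 10, Edmonton 5, Geneva 12, Chicago 22. Austin eliminated.
Round 2: Denver 10, Boston 10, Edmonton 5, Geneva 12, Chicago 22. Edmonton eliminated.
Round 3: Denver 15, Boston 10, Geneva 12, Chicago 22. Boston eliminated.
Round 4: Denver 15, Geneva 22, Chicago 22. Denver eliminated.
Round 5: Geneva 32, Chicago 27. Geneva has a majority (≥30).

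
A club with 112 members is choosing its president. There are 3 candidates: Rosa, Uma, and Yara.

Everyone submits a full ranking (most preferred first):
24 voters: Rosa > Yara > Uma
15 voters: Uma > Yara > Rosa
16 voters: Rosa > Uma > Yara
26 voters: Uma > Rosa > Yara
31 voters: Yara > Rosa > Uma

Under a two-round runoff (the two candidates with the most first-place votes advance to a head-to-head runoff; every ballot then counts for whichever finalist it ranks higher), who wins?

Round 1 first-place votes: Rosa 40, Uma 41, Yara 31. Uma and Rosa advance.
Runoff: Uma is ranked above Rosa on 41 ballots, Rosa above Uma on 71.

Rosa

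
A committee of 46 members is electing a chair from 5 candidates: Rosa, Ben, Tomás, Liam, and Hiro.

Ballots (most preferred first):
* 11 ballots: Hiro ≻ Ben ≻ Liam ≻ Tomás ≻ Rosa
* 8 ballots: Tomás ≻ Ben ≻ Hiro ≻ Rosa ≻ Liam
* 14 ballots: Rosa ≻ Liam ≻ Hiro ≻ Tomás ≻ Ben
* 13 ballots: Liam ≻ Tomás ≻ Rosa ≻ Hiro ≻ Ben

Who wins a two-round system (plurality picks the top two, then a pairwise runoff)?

Round 1 first-place votes: Rosa 14, Ben 0, Tomás 8, Liam 13, Hiro 11. Rosa and Liam advance.
Runoff: Rosa is ranked above Liam on 22 ballots, Liam above Rosa on 24.

Liam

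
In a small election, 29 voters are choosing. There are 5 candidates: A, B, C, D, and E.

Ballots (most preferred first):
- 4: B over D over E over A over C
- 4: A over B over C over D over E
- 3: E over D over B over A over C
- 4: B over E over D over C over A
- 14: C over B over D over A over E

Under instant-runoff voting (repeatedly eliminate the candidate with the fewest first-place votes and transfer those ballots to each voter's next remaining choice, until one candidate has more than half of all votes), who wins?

Round 1: A 4, B 8, C 14, D 0, E 3. D eliminated.
Round 2: A 4, B 8, C 14, E 3. E eliminated.
Round 3: A 4, B 11, C 14. A eliminated.
Round 4: B 15, C 14. B has a majority (≥15).

B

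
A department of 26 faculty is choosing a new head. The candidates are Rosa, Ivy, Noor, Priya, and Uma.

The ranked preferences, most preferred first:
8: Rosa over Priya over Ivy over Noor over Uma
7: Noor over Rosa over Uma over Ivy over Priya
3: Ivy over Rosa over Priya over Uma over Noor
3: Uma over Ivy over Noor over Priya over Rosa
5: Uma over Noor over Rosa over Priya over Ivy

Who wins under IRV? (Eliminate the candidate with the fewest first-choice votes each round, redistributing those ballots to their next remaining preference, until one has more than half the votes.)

Rosa

Round 1: Rosa 8, Ivy 3, Noor 7, Priya 0, Uma 8. Priya eliminated.
Round 2: Rosa 8, Ivy 3, Noor 7, Uma 8. Ivy eliminated.
Round 3: Rosa 11, Noor 7, Uma 8. Noor eliminated.
Round 4: Rosa 18, Uma 8. Rosa has a majority (≥14).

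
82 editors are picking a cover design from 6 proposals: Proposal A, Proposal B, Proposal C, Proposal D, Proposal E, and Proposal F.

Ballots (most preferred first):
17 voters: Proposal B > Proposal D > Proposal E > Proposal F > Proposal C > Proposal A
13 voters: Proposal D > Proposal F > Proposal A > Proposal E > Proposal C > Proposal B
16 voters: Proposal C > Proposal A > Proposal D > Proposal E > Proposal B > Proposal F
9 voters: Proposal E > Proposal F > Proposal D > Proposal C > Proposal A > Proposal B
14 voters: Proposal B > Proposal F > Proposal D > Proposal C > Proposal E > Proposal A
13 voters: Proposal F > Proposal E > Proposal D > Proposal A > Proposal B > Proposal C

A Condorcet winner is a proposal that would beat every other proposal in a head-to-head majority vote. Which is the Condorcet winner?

Proposal D vs Proposal A: 66–16
Proposal D vs Proposal B: 51–31
Proposal D vs Proposal C: 66–16
Proposal D vs Proposal E: 60–22
Proposal D vs Proposal F: 46–36
Proposal D beats every other proposal.

Proposal D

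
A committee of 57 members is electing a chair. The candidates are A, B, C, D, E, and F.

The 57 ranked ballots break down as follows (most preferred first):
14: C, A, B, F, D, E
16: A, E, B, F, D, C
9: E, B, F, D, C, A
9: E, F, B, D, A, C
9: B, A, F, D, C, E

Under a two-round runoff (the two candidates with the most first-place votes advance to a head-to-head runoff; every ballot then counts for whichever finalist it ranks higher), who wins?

Round 1 first-place votes: A 16, B 9, C 14, D 0, E 18, F 0. E and A advance.
Runoff: E is ranked above A on 18 ballots, A above E on 39.

A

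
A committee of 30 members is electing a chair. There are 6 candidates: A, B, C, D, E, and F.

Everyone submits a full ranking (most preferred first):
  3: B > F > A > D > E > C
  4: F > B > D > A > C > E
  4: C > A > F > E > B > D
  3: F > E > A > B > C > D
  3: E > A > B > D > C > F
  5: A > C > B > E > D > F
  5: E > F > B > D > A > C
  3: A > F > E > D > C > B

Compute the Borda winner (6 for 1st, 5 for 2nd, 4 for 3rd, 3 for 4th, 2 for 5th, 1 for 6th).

A: 3×4 + 4×3 + 4×5 + 3×4 + 3×5 + 5×6 + 5×2 + 3×6 = 129
B: 3×6 + 4×5 + 4×2 + 3×3 + 3×4 + 5×4 + 5×4 + 3×1 = 110
C: 3×1 + 4×2 + 4×6 + 3×2 + 3×2 + 5×5 + 5×1 + 3×2 = 83
D: 3×3 + 4×4 + 4×1 + 3×1 + 3×3 + 5×2 + 5×3 + 3×3 = 75
E: 3×2 + 4×1 + 4×3 + 3×5 + 3×6 + 5×3 + 5×6 + 3×4 = 112
F: 3×5 + 4×6 + 4×4 + 3×6 + 3×1 + 5×1 + 5×5 + 3×5 = 121

A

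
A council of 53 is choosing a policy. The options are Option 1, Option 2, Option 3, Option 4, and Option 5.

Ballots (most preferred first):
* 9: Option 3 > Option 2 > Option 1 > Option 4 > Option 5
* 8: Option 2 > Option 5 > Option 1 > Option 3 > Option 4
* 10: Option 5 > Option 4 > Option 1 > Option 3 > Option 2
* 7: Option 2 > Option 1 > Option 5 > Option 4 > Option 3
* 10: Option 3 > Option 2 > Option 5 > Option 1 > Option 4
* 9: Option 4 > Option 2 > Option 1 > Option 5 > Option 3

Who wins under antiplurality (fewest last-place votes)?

Option 1

Last-place votes: Option 1 0, Option 2 10, Option 3 16, Option 4 18, Option 5 9.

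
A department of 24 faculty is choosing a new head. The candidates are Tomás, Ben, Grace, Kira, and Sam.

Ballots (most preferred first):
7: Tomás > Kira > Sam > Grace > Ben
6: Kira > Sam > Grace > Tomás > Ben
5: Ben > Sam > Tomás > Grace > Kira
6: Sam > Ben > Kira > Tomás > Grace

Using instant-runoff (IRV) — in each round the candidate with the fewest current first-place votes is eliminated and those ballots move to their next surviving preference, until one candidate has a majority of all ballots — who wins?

Round 1: Tomás 7, Ben 5, Grace 0, Kira 6, Sam 6. Grace eliminated.
Round 2: Tomás 7, Ben 5, Kira 6, Sam 6. Ben eliminated.
Round 3: Tomás 7, Kira 6, Sam 11. Kira eliminated.
Round 4: Tomás 7, Sam 17. Sam has a majority (≥13).

Sam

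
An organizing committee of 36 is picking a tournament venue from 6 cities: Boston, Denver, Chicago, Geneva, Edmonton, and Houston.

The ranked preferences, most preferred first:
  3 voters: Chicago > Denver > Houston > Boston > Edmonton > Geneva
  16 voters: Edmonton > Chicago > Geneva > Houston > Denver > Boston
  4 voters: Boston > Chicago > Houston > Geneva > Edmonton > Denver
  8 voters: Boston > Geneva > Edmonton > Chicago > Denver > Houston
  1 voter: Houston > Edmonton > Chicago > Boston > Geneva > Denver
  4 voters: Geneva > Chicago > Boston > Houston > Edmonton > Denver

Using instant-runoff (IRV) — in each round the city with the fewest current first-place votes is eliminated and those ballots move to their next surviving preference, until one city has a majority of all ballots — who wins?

Boston

Round 1: Boston 12, Denver 0, Chicago 3, Geneva 4, Edmonton 16, Houston 1. Denver eliminated.
Round 2: Boston 12, Chicago 3, Geneva 4, Edmonton 16, Houston 1. Houston eliminated.
Round 3: Boston 12, Chicago 3, Geneva 4, Edmonton 17. Chicago eliminated.
Round 4: Boston 15, Geneva 4, Edmonton 17. Geneva eliminated.
Round 5: Boston 19, Edmonton 17. Boston has a majority (≥19).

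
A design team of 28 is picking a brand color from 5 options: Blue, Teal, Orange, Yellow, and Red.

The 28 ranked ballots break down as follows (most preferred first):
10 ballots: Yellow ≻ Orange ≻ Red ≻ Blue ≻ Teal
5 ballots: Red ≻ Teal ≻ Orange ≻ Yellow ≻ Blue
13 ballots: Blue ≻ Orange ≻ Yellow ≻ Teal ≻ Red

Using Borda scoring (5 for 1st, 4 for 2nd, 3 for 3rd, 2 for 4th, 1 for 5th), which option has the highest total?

Blue: 10×2 + 5×1 + 13×5 = 90
Teal: 10×1 + 5×4 + 13×2 = 56
Orange: 10×4 + 5×3 + 13×4 = 107
Yellow: 10×5 + 5×2 + 13×3 = 99
Red: 10×3 + 5×5 + 13×1 = 68

Orange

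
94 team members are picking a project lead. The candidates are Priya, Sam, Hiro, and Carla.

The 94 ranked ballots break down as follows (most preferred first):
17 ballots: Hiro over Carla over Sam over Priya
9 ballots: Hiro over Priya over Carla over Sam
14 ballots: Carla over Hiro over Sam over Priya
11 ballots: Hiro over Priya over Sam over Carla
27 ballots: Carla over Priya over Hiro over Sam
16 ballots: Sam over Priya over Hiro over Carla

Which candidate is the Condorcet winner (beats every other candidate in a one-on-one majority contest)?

Hiro vs Priya: 51–43
Hiro vs Sam: 78–16
Hiro vs Carla: 53–41
Hiro beats every other candidate.

Hiro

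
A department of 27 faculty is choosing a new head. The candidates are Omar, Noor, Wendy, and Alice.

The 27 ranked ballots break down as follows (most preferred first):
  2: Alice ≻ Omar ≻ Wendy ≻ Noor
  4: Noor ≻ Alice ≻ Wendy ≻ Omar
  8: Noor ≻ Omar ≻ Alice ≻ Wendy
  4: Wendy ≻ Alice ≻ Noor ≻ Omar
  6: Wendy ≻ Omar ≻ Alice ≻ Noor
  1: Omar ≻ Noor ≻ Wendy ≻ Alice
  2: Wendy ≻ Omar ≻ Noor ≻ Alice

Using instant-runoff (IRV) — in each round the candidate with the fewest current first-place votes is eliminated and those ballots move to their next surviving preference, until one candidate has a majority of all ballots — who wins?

Wendy

Round 1: Omar 1, Noor 12, Wendy 12, Alice 2. Omar eliminated.
Round 2: Noor 13, Wendy 12, Alice 2. Alice eliminated.
Round 3: Noor 13, Wendy 14. Wendy has a majority (≥14).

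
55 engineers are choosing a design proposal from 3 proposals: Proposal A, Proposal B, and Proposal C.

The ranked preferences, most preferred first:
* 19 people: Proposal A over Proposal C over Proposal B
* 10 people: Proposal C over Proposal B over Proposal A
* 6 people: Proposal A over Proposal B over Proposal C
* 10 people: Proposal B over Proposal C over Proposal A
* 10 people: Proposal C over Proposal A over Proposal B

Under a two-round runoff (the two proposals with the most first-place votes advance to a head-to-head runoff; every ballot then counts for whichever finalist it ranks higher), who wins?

Proposal C

Round 1 first-place votes: Proposal A 25, Proposal B 10, Proposal C 20. Proposal A and Proposal C advance.
Runoff: Proposal A is ranked above Proposal C on 25 ballots, Proposal C above Proposal A on 30.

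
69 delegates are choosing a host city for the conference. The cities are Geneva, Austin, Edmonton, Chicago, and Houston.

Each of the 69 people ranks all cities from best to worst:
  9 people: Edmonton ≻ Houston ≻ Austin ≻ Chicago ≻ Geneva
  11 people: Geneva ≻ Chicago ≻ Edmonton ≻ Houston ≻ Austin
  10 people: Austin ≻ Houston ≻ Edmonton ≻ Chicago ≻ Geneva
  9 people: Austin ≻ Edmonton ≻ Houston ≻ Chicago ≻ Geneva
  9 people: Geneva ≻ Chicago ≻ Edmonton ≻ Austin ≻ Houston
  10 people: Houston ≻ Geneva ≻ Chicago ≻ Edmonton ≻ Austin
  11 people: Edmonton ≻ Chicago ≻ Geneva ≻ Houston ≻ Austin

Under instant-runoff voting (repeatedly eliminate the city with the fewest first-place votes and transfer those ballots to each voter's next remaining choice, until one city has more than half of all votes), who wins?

Edmonton

Round 1: Geneva 20, Austin 19, Edmonton 20, Chicago 0, Houston 10. Chicago eliminated.
Round 2: Geneva 20, Austin 19, Edmonton 20, Houston 10. Houston eliminated.
Round 3: Geneva 30, Austin 19, Edmonton 20. Austin eliminated.
Round 4: Geneva 30, Edmonton 39. Edmonton has a majority (≥35).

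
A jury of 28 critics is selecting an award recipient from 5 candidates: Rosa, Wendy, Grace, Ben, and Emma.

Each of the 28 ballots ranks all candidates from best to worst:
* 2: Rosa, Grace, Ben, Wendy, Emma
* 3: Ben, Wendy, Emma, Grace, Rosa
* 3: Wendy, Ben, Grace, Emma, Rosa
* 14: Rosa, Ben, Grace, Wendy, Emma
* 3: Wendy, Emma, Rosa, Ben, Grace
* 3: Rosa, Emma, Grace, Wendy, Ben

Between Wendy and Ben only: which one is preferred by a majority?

Ben

Wendy is ranked above Ben on 9 ballots; Ben above Wendy on 19.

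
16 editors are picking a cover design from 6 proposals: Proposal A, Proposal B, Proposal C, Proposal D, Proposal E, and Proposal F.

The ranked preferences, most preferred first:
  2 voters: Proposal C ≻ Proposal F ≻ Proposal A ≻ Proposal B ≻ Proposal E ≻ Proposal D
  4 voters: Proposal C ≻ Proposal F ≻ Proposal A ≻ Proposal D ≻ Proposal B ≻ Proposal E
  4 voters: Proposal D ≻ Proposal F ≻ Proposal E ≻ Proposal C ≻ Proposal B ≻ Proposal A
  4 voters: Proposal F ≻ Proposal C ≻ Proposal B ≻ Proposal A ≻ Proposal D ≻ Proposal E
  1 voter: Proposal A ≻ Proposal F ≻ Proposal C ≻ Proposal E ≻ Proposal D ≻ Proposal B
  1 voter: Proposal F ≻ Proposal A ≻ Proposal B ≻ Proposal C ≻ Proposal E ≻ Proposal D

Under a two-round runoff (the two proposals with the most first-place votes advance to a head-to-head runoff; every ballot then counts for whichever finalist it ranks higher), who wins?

Round 1 first-place votes: Proposal A 1, Proposal B 0, Proposal C 6, Proposal D 4, Proposal E 0, Proposal F 5. Proposal C and Proposal F advance.
Runoff: Proposal C is ranked above Proposal F on 6 ballots, Proposal F above Proposal C on 10.

Proposal F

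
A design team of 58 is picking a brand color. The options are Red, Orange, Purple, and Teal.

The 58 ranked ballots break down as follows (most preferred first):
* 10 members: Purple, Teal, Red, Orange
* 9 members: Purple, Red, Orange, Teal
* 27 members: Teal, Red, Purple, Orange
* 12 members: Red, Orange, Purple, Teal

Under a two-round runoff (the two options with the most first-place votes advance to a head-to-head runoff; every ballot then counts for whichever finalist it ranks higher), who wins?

Round 1 first-place votes: Red 12, Orange 0, Purple 19, Teal 27. Teal and Purple advance.
Runoff: Teal is ranked above Purple on 27 ballots, Purple above Teal on 31.

Purple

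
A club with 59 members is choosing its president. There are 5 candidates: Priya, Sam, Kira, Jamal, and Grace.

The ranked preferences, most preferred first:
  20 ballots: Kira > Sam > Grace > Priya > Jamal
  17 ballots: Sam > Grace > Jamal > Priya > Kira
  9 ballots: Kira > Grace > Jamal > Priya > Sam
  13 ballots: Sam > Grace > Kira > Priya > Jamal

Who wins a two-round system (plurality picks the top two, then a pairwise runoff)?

Sam

Round 1 first-place votes: Priya 0, Sam 30, Kira 29, Jamal 0, Grace 0. Sam and Kira advance.
Runoff: Sam is ranked above Kira on 30 ballots, Kira above Sam on 29.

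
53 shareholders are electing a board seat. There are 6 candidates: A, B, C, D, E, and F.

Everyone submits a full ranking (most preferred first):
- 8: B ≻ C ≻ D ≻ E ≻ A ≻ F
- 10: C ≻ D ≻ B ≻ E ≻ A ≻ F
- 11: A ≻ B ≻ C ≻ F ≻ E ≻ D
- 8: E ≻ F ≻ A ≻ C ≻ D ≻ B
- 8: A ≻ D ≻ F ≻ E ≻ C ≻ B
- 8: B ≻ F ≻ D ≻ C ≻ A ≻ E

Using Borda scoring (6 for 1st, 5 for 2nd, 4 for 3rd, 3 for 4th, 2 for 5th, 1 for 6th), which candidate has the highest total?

A: 8×2 + 10×2 + 11×6 + 8×4 + 8×6 + 8×2 = 198
B: 8×6 + 10×4 + 11×5 + 8×1 + 8×1 + 8×6 = 207
C: 8×5 + 10×6 + 11×4 + 8×3 + 8×2 + 8×3 = 208
D: 8×4 + 10×5 + 11×1 + 8×2 + 8×5 + 8×4 = 181
E: 8×3 + 10×3 + 11×2 + 8×6 + 8×3 + 8×1 = 156
F: 8×1 + 10×1 + 11×3 + 8×5 + 8×4 + 8×5 = 163

C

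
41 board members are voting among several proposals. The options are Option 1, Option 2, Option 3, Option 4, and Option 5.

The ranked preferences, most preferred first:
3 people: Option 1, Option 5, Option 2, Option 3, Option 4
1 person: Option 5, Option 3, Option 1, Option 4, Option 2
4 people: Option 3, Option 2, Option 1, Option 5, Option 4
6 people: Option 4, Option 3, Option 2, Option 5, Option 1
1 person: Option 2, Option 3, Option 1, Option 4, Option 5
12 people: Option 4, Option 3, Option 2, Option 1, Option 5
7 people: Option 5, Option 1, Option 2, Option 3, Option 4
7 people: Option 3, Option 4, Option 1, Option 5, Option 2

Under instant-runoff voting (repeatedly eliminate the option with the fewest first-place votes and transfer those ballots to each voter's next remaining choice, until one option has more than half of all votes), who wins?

Option 3

Round 1: Option 1 3, Option 2 1, Option 3 11, Option 4 18, Option 5 8. Option 2 eliminated.
Round 2: Option 1 3, Option 3 12, Option 4 18, Option 5 8. Option 1 eliminated.
Round 3: Option 3 12, Option 4 18, Option 5 11. Option 5 eliminated.
Round 4: Option 3 23, Option 4 18. Option 3 has a majority (≥21).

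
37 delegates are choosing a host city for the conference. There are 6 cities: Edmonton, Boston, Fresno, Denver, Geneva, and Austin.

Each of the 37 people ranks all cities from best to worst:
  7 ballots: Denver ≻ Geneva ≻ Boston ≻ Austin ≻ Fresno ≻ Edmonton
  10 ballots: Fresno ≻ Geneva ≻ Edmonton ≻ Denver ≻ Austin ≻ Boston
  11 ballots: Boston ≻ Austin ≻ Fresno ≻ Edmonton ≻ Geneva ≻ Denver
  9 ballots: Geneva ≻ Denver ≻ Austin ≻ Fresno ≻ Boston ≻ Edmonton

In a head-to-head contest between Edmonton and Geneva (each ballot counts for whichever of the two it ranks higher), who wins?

Geneva

Edmonton is ranked above Geneva on 11 ballots; Geneva above Edmonton on 26.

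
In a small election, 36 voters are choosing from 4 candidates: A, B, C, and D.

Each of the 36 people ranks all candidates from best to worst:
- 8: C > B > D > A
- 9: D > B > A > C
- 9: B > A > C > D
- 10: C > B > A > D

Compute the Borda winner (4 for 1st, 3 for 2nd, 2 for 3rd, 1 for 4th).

A: 8×1 + 9×2 + 9×3 + 10×2 = 73
B: 8×3 + 9×3 + 9×4 + 10×3 = 117
C: 8×4 + 9×1 + 9×2 + 10×4 = 99
D: 8×2 + 9×4 + 9×1 + 10×1 = 71

B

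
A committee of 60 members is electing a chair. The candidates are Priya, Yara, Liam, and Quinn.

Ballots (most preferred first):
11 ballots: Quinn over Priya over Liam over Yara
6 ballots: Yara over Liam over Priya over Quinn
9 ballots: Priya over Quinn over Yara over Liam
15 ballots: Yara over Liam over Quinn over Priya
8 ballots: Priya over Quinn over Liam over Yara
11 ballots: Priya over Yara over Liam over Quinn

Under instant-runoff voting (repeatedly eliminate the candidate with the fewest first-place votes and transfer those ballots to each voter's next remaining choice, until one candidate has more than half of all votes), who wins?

Round 1: Priya 28, Yara 21, Liam 0, Quinn 11. Liam eliminated.
Round 2: Priya 28, Yara 21, Quinn 11. Quinn eliminated.
Round 3: Priya 39, Yara 21. Priya has a majority (≥31).

Priya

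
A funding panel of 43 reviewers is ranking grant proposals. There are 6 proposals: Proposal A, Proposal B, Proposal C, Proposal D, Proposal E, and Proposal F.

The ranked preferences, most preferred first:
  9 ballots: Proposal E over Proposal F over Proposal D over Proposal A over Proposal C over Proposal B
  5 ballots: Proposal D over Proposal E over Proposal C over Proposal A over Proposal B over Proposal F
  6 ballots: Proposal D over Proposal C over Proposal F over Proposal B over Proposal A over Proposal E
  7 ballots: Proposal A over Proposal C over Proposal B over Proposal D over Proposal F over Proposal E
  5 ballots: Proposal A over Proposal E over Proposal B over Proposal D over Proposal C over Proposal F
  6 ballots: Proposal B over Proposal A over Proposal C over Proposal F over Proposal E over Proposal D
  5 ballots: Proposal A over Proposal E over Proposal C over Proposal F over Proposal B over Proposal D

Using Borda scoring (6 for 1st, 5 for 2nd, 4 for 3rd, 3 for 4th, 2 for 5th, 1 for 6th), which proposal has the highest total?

Proposal A: 9×3 + 5×3 + 6×2 + 7×6 + 5×6 + 6×5 + 5×6 = 186
Proposal B: 9×1 + 5×2 + 6×3 + 7×4 + 5×4 + 6×6 + 5×2 = 131
Proposal C: 9×2 + 5×4 + 6×5 + 7×5 + 5×2 + 6×4 + 5×4 = 157
Proposal D: 9×4 + 5×6 + 6×6 + 7×3 + 5×3 + 6×1 + 5×1 = 149
Proposal E: 9×6 + 5×5 + 6×1 + 7×1 + 5×5 + 6×2 + 5×5 = 154
Proposal F: 9×5 + 5×1 + 6×4 + 7×2 + 5×1 + 6×3 + 5×3 = 126

Proposal A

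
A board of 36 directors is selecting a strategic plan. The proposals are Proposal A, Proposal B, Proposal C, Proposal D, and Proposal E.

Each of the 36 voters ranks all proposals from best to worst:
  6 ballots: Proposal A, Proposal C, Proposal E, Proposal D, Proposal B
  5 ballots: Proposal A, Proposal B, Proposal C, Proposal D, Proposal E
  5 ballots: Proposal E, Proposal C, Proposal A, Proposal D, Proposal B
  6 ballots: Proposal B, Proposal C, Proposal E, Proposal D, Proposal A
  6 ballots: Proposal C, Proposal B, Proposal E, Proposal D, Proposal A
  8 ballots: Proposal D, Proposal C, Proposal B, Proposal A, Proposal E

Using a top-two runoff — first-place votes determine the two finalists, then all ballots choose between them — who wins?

Round 1 first-place votes: Proposal A 11, Proposal B 6, Proposal C 6, Proposal D 8, Proposal E 5. Proposal A and Proposal D advance.
Runoff: Proposal A is ranked above Proposal D on 16 ballots, Proposal D above Proposal A on 20.

Proposal D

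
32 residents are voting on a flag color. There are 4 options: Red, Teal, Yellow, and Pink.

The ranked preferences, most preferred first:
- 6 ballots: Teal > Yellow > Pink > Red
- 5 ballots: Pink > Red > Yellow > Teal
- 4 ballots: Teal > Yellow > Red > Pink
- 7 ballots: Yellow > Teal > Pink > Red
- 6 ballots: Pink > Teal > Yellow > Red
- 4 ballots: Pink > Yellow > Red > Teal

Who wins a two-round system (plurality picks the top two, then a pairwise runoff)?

Round 1 first-place votes: Red 0, Teal 10, Yellow 7, Pink 15. Pink and Teal advance.
Runoff: Pink is ranked above Teal on 15 ballots, Teal above Pink on 17.

Teal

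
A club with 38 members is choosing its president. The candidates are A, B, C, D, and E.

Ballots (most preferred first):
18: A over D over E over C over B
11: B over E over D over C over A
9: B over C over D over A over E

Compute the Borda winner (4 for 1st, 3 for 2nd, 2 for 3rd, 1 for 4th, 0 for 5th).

D

A: 18×4 + 11×0 + 9×1 = 81
B: 18×0 + 11×4 + 9×4 = 80
C: 18×1 + 11×1 + 9×3 = 56
D: 18×3 + 11×2 + 9×2 = 94
E: 18×2 + 11×3 + 9×0 = 69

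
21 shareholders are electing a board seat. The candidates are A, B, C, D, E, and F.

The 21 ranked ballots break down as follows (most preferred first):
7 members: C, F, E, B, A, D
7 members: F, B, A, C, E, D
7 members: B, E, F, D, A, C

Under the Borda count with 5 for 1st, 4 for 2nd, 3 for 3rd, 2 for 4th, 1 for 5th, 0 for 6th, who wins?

F

A: 7×1 + 7×3 + 7×1 = 35
B: 7×2 + 7×4 + 7×5 = 77
C: 7×5 + 7×2 + 7×0 = 49
D: 7×0 + 7×0 + 7×2 = 14
E: 7×3 + 7×1 + 7×4 = 56
F: 7×4 + 7×5 + 7×3 = 84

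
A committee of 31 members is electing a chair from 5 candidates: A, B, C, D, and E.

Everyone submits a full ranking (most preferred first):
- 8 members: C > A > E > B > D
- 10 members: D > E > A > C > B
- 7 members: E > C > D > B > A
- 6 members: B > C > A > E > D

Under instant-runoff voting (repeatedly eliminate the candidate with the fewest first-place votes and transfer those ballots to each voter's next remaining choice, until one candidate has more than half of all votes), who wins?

Round 1: A 0, B 6, C 8, D 10, E 7. A eliminated.
Round 2: B 6, C 8, D 10, E 7. B eliminated.
Round 3: C 14, D 10, E 7. E eliminated.
Round 4: C 21, D 10. C has a majority (≥16).

C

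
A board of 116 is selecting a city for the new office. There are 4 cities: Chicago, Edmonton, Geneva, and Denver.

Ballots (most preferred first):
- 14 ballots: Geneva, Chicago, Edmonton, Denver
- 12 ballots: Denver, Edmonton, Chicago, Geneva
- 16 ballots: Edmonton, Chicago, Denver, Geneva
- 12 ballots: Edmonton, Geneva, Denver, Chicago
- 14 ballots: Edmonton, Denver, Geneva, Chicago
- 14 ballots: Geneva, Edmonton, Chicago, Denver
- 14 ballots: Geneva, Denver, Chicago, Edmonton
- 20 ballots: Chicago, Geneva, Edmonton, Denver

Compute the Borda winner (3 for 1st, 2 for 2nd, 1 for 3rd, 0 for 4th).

Edmonton

Chicago: 14×2 + 12×1 + 16×2 + 12×0 + 14×0 + 14×1 + 14×1 + 20×3 = 160
Edmonton: 14×1 + 12×2 + 16×3 + 12×3 + 14×3 + 14×2 + 14×0 + 20×1 = 212
Geneva: 14×3 + 12×0 + 16×0 + 12×2 + 14×1 + 14×3 + 14×3 + 20×2 = 204
Denver: 14×0 + 12×3 + 16×1 + 12×1 + 14×2 + 14×0 + 14×2 + 20×0 = 120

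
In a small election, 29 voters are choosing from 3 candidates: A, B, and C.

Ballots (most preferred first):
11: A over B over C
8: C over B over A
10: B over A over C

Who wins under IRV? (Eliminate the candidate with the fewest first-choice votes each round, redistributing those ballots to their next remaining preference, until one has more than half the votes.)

Round 1: A 11, B 10, C 8. C eliminated.
Round 2: A 11, B 18. B has a majority (≥15).

B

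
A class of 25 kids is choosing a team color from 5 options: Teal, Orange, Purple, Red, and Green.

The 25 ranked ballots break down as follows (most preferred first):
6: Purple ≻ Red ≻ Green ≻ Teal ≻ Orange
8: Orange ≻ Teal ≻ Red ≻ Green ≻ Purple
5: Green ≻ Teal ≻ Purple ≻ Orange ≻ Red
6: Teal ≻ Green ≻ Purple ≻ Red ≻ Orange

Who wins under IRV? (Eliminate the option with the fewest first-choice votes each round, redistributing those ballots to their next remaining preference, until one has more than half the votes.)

Round 1: Teal 6, Orange 8, Purple 6, Red 0, Green 5. Red eliminated.
Round 2: Teal 6, Orange 8, Purple 6, Green 5. Green eliminated.
Round 3: Teal 11, Orange 8, Purple 6. Purple eliminated.
Round 4: Teal 17, Orange 8. Teal has a majority (≥13).

Teal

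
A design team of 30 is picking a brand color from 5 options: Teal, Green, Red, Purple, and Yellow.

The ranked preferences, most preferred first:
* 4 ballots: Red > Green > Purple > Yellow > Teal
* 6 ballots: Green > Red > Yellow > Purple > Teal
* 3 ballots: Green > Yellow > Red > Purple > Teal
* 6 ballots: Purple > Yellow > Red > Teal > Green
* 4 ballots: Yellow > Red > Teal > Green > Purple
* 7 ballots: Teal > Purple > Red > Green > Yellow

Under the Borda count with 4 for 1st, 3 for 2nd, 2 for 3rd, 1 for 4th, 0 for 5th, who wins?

Red

Teal: 4×0 + 6×0 + 3×0 + 6×1 + 4×2 + 7×4 = 42
Green: 4×3 + 6×4 + 3×4 + 6×0 + 4×1 + 7×1 = 59
Red: 4×4 + 6×3 + 3×2 + 6×2 + 4×3 + 7×2 = 78
Purple: 4×2 + 6×1 + 3×1 + 6×4 + 4×0 + 7×3 = 62
Yellow: 4×1 + 6×2 + 3×3 + 6×3 + 4×4 + 7×0 = 59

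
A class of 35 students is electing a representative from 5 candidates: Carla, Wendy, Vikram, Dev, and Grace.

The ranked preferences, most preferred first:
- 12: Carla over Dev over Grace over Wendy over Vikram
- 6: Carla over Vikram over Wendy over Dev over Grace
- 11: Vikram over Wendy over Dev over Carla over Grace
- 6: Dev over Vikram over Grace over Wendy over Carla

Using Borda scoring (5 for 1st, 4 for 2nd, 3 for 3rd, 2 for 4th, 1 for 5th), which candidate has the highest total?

Dev

Carla: 12×5 + 6×5 + 11×2 + 6×1 = 118
Wendy: 12×2 + 6×3 + 11×4 + 6×2 = 98
Vikram: 12×1 + 6×4 + 11×5 + 6×4 = 115
Dev: 12×4 + 6×2 + 11×3 + 6×5 = 123
Grace: 12×3 + 6×1 + 11×1 + 6×3 = 71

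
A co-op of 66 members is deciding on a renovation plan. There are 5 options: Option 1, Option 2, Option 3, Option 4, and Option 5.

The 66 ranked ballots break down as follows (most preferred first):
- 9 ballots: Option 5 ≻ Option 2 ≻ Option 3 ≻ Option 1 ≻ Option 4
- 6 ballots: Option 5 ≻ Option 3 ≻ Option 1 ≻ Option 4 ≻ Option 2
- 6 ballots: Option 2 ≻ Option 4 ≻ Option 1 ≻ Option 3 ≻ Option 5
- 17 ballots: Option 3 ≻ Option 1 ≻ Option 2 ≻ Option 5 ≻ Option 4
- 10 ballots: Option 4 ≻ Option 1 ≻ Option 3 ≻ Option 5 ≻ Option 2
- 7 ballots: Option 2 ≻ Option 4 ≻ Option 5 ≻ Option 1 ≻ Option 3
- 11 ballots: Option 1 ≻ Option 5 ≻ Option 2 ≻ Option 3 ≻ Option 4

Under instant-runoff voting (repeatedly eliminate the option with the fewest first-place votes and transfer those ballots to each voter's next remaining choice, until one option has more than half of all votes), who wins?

Round 1: Option 1 11, Option 2 13, Option 3 17, Option 4 10, Option 5 15. Option 4 eliminated.
Round 2: Option 1 21, Option 2 13, Option 3 17, Option 5 15. Option 2 eliminated.
Round 3: Option 1 27, Option 3 17, Option 5 22. Option 3 eliminated.
Round 4: Option 1 44, Option 5 22. Option 1 has a majority (≥34).

Option 1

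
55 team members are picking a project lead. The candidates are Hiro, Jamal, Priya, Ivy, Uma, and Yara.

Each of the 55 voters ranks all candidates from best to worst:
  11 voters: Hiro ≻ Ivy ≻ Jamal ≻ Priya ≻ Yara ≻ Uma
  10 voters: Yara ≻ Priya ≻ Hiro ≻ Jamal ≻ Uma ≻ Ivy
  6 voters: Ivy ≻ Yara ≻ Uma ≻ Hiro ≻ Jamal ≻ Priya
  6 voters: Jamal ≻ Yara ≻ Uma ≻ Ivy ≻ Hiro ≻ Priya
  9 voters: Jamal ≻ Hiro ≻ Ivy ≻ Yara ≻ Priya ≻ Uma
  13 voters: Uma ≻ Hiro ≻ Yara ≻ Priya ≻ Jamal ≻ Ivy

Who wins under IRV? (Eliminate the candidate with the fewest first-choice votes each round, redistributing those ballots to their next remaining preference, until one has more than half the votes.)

Yara

Round 1: Hiro 11, Jamal 15, Priya 0, Ivy 6, Uma 13, Yara 10. Priya eliminated.
Round 2: Hiro 11, Jamal 15, Ivy 6, Uma 13, Yara 10. Ivy eliminated.
Round 3: Hiro 11, Jamal 15, Uma 13, Yara 16. Hiro eliminated.
Round 4: Jamal 26, Uma 13, Yara 16. Uma eliminated.
Round 5: Jamal 26, Yara 29. Yara has a majority (≥28).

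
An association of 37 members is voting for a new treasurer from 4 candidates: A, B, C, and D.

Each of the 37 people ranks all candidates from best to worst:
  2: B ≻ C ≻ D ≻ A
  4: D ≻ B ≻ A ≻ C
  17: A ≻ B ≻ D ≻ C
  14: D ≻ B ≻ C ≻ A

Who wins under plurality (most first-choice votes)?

D

First-place votes: A 17, B 2, C 0, D 18.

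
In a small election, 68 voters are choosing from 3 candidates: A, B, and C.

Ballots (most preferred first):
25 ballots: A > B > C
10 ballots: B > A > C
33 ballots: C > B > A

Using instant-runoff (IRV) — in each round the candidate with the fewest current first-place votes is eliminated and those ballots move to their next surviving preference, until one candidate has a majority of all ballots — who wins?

Round 1: A 25, B 10, C 33. B eliminated.
Round 2: A 35, C 33. A has a majority (≥35).

A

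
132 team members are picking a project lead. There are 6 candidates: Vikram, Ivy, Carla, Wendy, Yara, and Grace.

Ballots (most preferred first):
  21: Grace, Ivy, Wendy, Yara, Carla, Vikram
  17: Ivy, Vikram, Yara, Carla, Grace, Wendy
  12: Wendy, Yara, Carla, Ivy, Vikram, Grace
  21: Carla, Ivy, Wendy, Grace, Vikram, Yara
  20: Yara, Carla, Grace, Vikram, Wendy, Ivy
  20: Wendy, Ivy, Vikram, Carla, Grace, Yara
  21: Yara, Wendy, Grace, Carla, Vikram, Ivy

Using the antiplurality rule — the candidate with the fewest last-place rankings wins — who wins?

Carla

Last-place votes: Vikram 21, Ivy 41, Carla 0, Wendy 17, Yara 41, Grace 12.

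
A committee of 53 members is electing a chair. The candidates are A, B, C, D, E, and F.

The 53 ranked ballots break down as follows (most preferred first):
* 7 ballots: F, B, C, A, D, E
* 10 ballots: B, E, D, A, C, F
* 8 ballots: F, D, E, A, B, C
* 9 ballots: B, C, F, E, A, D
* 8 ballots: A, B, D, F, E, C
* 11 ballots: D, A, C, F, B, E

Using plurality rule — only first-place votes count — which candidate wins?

First-place votes: A 8, B 19, C 0, D 11, E 0, F 15.

B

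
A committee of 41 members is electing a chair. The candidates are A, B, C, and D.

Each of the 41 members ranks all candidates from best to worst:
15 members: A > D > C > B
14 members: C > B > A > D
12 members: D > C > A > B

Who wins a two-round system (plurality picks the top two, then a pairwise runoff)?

Round 1 first-place votes: A 15, B 0, C 14, D 12. A and C advance.
Runoff: A is ranked above C on 15 ballots, C above A on 26.

C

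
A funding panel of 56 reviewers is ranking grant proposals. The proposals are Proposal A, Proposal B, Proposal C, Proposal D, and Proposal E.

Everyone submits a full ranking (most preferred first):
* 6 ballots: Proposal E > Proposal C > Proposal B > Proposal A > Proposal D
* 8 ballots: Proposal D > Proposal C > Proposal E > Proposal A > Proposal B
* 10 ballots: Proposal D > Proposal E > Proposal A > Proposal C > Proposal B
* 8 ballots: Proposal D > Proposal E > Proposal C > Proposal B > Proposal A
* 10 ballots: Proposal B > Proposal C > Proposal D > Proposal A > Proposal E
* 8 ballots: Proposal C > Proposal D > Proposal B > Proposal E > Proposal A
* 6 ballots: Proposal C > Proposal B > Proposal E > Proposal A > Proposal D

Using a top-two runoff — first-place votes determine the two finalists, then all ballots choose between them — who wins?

Round 1 first-place votes: Proposal A 0, Proposal B 10, Proposal C 14, Proposal D 26, Proposal E 6. Proposal D and Proposal C advance.
Runoff: Proposal D is ranked above Proposal C on 26 ballots, Proposal C above Proposal D on 30.

Proposal C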